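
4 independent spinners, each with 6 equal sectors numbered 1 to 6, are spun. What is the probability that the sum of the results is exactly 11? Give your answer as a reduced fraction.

There are 6^4 = 1296 equally likely outcomes.
The number of ordered 4-tuples from {1,…,6} summing to 11 is 104.
P(sum = 11) = 104/1296 = 13/162.

13/162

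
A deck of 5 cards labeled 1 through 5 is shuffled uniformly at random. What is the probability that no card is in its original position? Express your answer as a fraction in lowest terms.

This is the derangement probability: permutations of 5 with no fixed point.
D(5) = 5! · (1 − 1/1! + 1/2! − ··· + (−1)^5/5!) = 44.
P = 44/120 = 11/30.

11/30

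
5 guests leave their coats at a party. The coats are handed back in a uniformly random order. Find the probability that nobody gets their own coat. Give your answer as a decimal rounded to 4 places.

This is the derangement probability: permutations of 5 with no fixed point.
D(5) = 5! · (1 − 1/1! + 1/2! − ··· + (−1)^5/5!) = 44.
P = 44/120 = 11/30 ≈ 0.3667.

0.3667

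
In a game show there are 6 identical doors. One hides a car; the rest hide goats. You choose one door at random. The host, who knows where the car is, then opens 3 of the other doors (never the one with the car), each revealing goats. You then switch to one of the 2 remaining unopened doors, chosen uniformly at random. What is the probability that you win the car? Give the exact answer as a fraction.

5/12

Your original door holds the car with probability 1/6, so the other 5 collectively hold it with probability 5/6.
The host can always find 3 empty doors to open, so the reveals don't change that 5/6; it is now spread over the 2 remaining unopened doors.
P(win by switching) = (5/6) · (1/2) = 5/12.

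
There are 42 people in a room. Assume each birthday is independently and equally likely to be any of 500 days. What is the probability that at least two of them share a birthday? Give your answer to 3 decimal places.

It's easier to compute the probability that all 42 are distinct.
P(all distinct) = 500/500 · 499/500 · ··· · 459/500 ≈ 0.170.
So the probability of at least one match is 1 − 0.170 = 0.830.

0.830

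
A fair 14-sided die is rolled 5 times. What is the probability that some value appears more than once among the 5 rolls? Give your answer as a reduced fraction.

P(all 5 different) = 14/14 · 13/14 · ··· · 10/14 = 2145/4802.
P(at least two equal) = 1 − 2145/4802 = 2657/4802.

2657/4802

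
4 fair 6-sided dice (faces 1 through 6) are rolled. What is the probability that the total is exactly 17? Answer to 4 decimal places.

0.0802

There are 6^4 = 1296 equally likely outcomes.
The number of ordered 4-tuples from {1,…,6} summing to 17 is 104.
P(sum = 17) = 104/1296 = 13/162 ≈ 0.0802.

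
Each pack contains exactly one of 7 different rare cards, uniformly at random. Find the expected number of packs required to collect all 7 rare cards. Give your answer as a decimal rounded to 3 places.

18.150

After i distinct types are collected, each trial gives a new one with probability (7−i)/7, so the expected wait for the next new type is 7/(7−i).
E = 7/7 + 7/6 + 7/5 + 7/4 + 7/3 + 7/2 + 7/1 = 363/20 ≈ 18.150.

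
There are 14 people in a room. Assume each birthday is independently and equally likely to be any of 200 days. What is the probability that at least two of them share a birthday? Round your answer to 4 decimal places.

0.3722

It's easier to compute the probability that all 14 are distinct.
P(all distinct) = 200/200 · 199/200 · ··· · 187/200 ≈ 0.6278.
So the probability of at least one match is 1 − 0.6278 = 0.3722.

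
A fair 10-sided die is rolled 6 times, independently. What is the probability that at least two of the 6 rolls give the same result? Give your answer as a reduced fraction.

1061/1250

P(all 6 different) = 10/10 · 9/10 · ··· · 5/10 = 189/1250.
P(at least two equal) = 1 − 189/1250 = 1061/1250.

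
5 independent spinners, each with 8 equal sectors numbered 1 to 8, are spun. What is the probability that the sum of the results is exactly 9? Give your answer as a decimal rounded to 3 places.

There are 8^5 = 32768 equally likely outcomes.
The number of ordered 5-tuples from {1,…,8} summing to 9 is 70.
P(sum = 9) = 70/32768 = 35/16384 ≈ 0.002.

0.002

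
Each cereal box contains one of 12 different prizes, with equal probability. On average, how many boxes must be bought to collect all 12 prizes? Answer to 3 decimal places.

After i distinct types are collected, each trial gives a new one with probability (12−i)/12, so the expected wait for the next new type is 12/(12−i).
E = 12/12 + 12/11 + 12/10 + 12/9 + 12/8 + 12/7 + 12/6 + 12/5 + 12/4 + 12/3 + 12/2 + 12/1 = 86021/2310 ≈ 37.239.

37.239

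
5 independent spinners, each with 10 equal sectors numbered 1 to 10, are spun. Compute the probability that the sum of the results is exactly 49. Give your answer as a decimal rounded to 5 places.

0.00005

There are 10^5 = 100000 equally likely outcomes.
The number of ordered 5-tuples from {1,…,10} summing to 49 is 5.
P(sum = 49) = 5/100000 = 1/20000 ≈ 0.00005.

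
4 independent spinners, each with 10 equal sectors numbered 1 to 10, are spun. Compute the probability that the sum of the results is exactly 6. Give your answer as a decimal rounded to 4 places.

0.0010

There are 10^4 = 10000 equally likely outcomes.
The number of ordered 4-tuples from {1,…,10} summing to 6 is 10.
P(sum = 6) = 10/10000 = 1/1000 ≈ 0.0010.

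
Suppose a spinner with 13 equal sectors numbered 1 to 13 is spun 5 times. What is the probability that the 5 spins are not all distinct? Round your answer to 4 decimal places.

0.5840

P(all 5 different) = 13/13 · 12/13 · ··· · 9/13 ≈ 0.4160.
P(at least two equal) = 1 − 0.4160 = 0.5840.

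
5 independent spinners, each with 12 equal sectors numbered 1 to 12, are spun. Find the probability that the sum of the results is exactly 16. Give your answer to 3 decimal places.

There are 12^5 = 248832 equally likely outcomes.
The number of ordered 5-tuples from {1,…,12} summing to 16 is 1365.
P(sum = 16) = 1365/248832 = 455/82944 ≈ 0.005.

0.005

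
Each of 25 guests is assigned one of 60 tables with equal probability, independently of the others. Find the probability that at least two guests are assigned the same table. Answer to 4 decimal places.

It's easier to compute the probability that all 25 are distinct.
P(all distinct) = 60/60 · 59/60 · ··· · 36/60 ≈ 0.0028.
So the probability of at least one match is 1 − 0.0028 = 0.9972.

0.9972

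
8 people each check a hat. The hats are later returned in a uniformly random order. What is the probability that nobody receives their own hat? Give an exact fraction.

2119/5760

This is the derangement probability: permutations of 8 with no fixed point.
D(8) = 8! · (1 − 1/1! + 1/2! − ··· + (−1)^8/8!) = 14833.
P = 14833/40320 = 2119/5760.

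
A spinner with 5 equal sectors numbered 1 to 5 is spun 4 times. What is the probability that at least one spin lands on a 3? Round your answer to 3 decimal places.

0.590

P(no spin lands on a 3) = (4/5)^4 ≈ 0.410.
P(at least one) = 1 − 0.410 = 0.590.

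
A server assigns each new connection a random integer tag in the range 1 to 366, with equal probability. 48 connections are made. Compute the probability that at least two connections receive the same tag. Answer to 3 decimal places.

It's easier to compute the probability that all 48 are distinct.
P(all distinct) = 366/366 · 365/366 · ··· · 319/366 ≈ 0.040.
So the probability of at least one match is 1 − 0.040 = 0.960.

0.960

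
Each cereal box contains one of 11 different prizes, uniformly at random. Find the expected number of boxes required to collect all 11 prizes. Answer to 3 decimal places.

33.219

After i distinct types are collected, each trial gives a new one with probability (11−i)/11, so the expected wait for the next new type is 11/(11−i).
E = 11/11 + 11/10 + 11/9 + 11/8 + 11/7 + 11/6 + 11/5 + 11/4 + 11/3 + 11/2 + 11/1 = 83711/2520 ≈ 33.219.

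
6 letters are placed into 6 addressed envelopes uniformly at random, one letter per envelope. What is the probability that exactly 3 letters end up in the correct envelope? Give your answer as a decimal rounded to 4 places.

0.0556

Choose which 3 of the 6 are fixed: C(6,3) = 20 ways.
The remaining 3 must have no fixed point: D(3) = 2.
P = 20·2/720 = 1/18 ≈ 0.0556.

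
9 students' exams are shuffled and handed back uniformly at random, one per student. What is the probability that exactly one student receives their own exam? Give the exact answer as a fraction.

2119/5760

Choose which one is fixed: C(9,1) = 9 ways.
The remaining 8 must have no fixed point: D(8) = 14833.
P = 9·14833/362880 = 2119/5760.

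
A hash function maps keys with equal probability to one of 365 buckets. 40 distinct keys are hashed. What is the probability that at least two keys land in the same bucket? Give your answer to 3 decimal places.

It's easier to compute the probability that all 40 are distinct.
P(all distinct) = 365/365 · 364/365 · ··· · 326/365 ≈ 0.109.
So the probability of at least one match is 1 − 0.109 = 0.891.

0.891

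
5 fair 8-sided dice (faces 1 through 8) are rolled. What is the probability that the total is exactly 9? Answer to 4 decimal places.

0.0021

There are 8^5 = 32768 equally likely outcomes.
The number of ordered 5-tuples from {1,…,8} summing to 9 is 70.
P(sum = 9) = 70/32768 = 35/16384 ≈ 0.0021.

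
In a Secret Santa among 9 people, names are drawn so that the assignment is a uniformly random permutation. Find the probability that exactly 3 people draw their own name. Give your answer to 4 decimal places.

Choose which 3 of the 9 are fixed: C(9,3) = 84 ways.
The remaining 6 must have no fixed point: D(6) = 265.
P = 84·265/362880 = 53/864 ≈ 0.0613.

0.0613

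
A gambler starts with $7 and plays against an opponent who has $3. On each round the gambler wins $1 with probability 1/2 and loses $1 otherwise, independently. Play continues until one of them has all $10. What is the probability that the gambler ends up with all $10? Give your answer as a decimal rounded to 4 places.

0.7000

With a fair step, P(i) = ½P(i−1) + ½P(i+1) with P(0)=0, P(10)=1 has the linear solution P(i) = i/10.
P(7) = 7/10 ≈ 0.7000.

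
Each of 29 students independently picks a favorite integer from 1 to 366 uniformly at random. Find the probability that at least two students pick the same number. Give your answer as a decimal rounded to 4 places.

0.6799

It's easier to compute the probability that all 29 are distinct.
P(all distinct) = 366/366 · 365/366 · ··· · 338/366 ≈ 0.3201.
So the probability of at least one match is 1 − 0.3201 = 0.6799.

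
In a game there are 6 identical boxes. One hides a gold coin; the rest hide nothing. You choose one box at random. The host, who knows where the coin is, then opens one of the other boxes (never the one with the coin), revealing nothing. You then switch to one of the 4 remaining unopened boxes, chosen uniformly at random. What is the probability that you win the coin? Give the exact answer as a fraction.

Your original box holds the coin with probability 1/6, so the other 5 collectively hold it with probability 5/6.
The host can always find an empty box to open, so this doesn't change that 5/6; it is now spread over the 4 remaining unopened boxes.
P(win by switching) = (5/6) · (1/4) = 5/24.

5/24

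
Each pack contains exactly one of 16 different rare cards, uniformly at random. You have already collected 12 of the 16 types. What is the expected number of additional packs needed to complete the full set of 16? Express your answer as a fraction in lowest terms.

Starting from 12 distinct types, each trial gives a new one with probability (16−i)/16 when i types are held, so the wait for the next new type is 16/(16−i).
E = 16/4 + 16/3 + 16/2 + 16/1 = 100/3.

100/3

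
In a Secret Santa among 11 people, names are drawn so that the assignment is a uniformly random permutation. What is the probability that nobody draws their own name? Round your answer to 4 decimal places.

0.3679

This is the derangement probability: permutations of 11 with no fixed point.
D(11) = 11! · (1 − 1/1! + 1/2! − ··· + (−1)^11/11!) = 14684570.
P = 14684570/39916800 = 1468457/3991680 ≈ 0.3679.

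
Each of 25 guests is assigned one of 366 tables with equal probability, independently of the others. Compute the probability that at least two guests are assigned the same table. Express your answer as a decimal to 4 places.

0.5677

It's easier to compute the probability that all 25 are distinct.
P(all distinct) = 366/366 · 365/366 · ··· · 342/366 ≈ 0.4323.
So the probability of at least one match is 1 − 0.4323 = 0.5677.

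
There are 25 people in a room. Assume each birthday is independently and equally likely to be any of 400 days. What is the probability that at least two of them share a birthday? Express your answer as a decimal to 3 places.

It's easier to compute the probability that all 25 are distinct.
P(all distinct) = 400/400 · 399/400 · ··· · 376/400 ≈ 0.465.
So the probability of at least one match is 1 − 0.465 = 0.535.

0.535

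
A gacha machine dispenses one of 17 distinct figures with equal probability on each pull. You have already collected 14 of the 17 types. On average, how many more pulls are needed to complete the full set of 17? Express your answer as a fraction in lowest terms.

187/6

Starting from 14 distinct types, each trial gives a new one with probability (17−i)/17 when i types are held, so the wait for the next new type is 17/(17−i).
E = 17/3 + 17/2 + 17/1 = 187/6.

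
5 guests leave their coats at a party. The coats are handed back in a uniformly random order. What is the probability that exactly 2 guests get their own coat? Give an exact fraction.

1/6

Choose which 2 of the 5 are fixed: C(5,2) = 10 ways.
The remaining 3 must have no fixed point: D(3) = 2.
P = 10·2/120 = 1/6.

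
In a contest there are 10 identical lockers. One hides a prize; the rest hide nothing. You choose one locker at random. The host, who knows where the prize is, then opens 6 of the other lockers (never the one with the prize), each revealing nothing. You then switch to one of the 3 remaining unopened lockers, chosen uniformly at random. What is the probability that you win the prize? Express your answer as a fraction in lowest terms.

Your original locker holds the prize with probability 1/10, so the other 9 collectively hold it with probability 9/10.
The host can always find 6 empty lockers to open, so the reveals don't change that 9/10; it is now spread over the 3 remaining unopened lockers.
P(win by switching) = (9/10) · (1/3) = 3/10.

3/10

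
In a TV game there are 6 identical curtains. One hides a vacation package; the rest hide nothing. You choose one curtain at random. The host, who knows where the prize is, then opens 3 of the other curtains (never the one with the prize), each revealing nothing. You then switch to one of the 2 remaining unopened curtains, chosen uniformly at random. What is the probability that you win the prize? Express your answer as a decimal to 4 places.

Your original curtain holds the prize with probability 1/6, so the other 5 collectively hold it with probability 5/6.
The host can always find 3 empty curtains to open, so the reveals don't change that 5/6; it is now spread over the 2 remaining unopened curtains.
P(win by switching) = (5/6) · (1/2) = 5/12 ≈ 0.4167.

0.4167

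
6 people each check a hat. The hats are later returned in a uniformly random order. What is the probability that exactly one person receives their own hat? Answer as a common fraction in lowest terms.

Choose which one is fixed: C(6,1) = 6 ways.
The remaining 5 must have no fixed point: D(5) = 44.
P = 6·44/720 = 11/30.

11/30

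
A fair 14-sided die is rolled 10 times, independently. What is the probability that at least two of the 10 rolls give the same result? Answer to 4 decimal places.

0.9874

P(all 10 different) = 14/14 · 13/14 · ··· · 5/14 ≈ 0.0126.
P(at least two equal) = 1 − 0.0126 = 0.9874.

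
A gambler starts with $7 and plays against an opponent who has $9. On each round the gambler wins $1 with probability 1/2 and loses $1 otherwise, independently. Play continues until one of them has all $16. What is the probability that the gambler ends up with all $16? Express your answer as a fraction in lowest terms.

7/16

With a fair step, P(i) = ½P(i−1) + ½P(i+1) with P(0)=0, P(16)=1 has the linear solution P(i) = i/16.
P(7) = 7/16.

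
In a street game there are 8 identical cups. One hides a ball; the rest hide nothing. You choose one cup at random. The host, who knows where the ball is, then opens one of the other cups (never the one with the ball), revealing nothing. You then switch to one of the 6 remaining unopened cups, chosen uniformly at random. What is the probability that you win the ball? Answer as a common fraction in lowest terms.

7/48

Your original cup holds the ball with probability 1/8, so the other 7 collectively hold it with probability 7/8.
The host can always find an empty cup to open, so this doesn't change that 7/8; it is now spread over the 6 remaining unopened cups.
P(win by switching) = (7/8) · (1/6) = 7/48.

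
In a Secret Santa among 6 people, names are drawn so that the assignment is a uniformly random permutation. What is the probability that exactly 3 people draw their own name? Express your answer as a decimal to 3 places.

0.056

Choose which 3 of the 6 are fixed: C(6,3) = 20 ways.
The remaining 3 must have no fixed point: D(3) = 2.
P = 20·2/720 = 1/18 ≈ 0.056.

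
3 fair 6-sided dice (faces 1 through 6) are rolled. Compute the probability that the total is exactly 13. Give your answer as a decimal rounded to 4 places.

There are 6^3 = 216 equally likely outcomes.
The number of ordered 3-tuples from {1,…,6} summing to 13 is 21.
P(sum = 13) = 21/216 = 7/72 ≈ 0.0972.

0.0972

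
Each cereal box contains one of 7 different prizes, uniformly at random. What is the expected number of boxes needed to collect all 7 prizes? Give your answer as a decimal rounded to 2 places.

After i distinct types are collected, each trial gives a new one with probability (7−i)/7, so the expected wait for the next new type is 7/(7−i).
E = 7/7 + 7/6 + 7/5 + 7/4 + 7/3 + 7/2 + 7/1 = 363/20 ≈ 18.15.

18.15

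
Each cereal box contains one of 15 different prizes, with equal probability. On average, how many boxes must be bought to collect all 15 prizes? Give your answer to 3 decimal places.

49.773

After i distinct types are collected, each trial gives a new one with probability (15−i)/15, so the expected wait for the next new type is 15/(15−i).
E = 15/15 + 15/14 + 15/13 + 15/12 + 15/11 + 15/10 + 15/9 + 15/8 + 15/7 + 15/6 + 15/5 + 15/4 + 15/3 + 15/2 + 15/1 = 1195757/24024 ≈ 49.773.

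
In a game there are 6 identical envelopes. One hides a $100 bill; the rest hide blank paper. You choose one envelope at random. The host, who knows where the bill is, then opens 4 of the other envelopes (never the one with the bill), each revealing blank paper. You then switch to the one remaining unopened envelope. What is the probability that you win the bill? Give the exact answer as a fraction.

5/6

Your original envelope holds the bill with probability 1/6, so the other 5 collectively hold it with probability 5/6.
The host can always find 4 empty envelopes to open, so the reveals don't change that 5/6; it is now spread over the 1 remaining unopened envelope.
P(win by switching) = (5/6) · (1/1) = 5/6.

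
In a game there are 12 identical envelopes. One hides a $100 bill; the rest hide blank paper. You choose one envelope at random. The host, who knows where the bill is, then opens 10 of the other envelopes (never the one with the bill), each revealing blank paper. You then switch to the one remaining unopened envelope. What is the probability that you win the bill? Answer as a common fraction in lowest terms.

Your original envelope holds the bill with probability 1/12, so the other 11 collectively hold it with probability 11/12.
The host can always find 10 empty envelopes to open, so the reveals don't change that 11/12; it is now spread over the 1 remaining unopened envelope.
P(win by switching) = (11/12) · (1/1) = 11/12.

11/12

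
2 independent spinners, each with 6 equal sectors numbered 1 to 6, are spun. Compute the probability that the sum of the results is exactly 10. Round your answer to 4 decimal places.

0.0833

There are 6^2 = 36 equally likely outcomes.
The number of ordered 2-tuples from {1,…,6} summing to 10 is 3.
P(sum = 10) = 3/36 = 1/12 ≈ 0.0833.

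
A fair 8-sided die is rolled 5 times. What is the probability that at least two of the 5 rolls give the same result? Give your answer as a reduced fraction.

P(all 5 different) = 8/8 · 7/8 · ··· · 4/8 = 105/512.
P(at least two equal) = 1 − 105/512 = 407/512.

407/512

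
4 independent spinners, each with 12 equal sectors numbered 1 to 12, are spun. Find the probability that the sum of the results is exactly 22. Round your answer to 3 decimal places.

0.048

There are 12^4 = 20736 equally likely outcomes.
The number of ordered 4-tuples from {1,…,12} summing to 22 is 994.
P(sum = 22) = 994/20736 = 497/10368 ≈ 0.048.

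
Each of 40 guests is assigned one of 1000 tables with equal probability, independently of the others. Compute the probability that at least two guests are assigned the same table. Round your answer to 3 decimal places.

0.546

It's easier to compute the probability that all 40 are distinct.
P(all distinct) = 1000/1000 · 999/1000 · ··· · 961/1000 ≈ 0.454.
So the probability of at least one match is 1 − 0.454 = 0.546.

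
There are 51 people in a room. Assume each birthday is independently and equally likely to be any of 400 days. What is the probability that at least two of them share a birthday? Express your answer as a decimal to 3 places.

0.964

It's easier to compute the probability that all 51 are distinct.
P(all distinct) = 400/400 · 399/400 · ··· · 350/400 ≈ 0.036.
So the probability of at least one match is 1 − 0.036 = 0.964.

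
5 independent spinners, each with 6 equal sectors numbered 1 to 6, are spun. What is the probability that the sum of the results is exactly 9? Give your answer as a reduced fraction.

35/3888

There are 6^5 = 7776 equally likely outcomes.
The number of ordered 5-tuples from {1,…,6} summing to 9 is 70.
P(sum = 9) = 70/7776 = 35/3888.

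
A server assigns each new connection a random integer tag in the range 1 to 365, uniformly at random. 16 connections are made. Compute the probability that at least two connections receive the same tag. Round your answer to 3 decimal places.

It's easier to compute the probability that all 16 are distinct.
P(all distinct) = 365/365 · 364/365 · ··· · 350/365 ≈ 0.716.
So the probability of at least one match is 1 − 0.716 = 0.284.

0.284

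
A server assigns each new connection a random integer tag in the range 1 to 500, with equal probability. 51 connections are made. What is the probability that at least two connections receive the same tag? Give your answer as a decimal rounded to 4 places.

It's easier to compute the probability that all 51 are distinct.
P(all distinct) = 500/500 · 499/500 · ··· · 450/500 ≈ 0.0713.
So the probability of at least one match is 1 − 0.0713 = 0.9287.

0.9287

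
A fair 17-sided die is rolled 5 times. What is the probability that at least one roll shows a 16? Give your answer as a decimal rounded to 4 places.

0.2615

P(no roll shows a 16) = (16/17)^5 ≈ 0.7385.
P(at least one) = 1 − 0.7385 = 0.2615.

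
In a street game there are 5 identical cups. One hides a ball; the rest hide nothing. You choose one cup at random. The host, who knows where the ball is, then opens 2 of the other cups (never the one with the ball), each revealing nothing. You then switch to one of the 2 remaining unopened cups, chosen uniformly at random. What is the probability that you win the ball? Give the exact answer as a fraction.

2/5

Your original cup holds the ball with probability 1/5, so the other 4 collectively hold it with probability 4/5.
The host can always find 2 empty cups to open, so the reveals don't change that 4/5; it is now spread over the 2 remaining unopened cups.
P(win by switching) = (4/5) · (1/2) = 2/5.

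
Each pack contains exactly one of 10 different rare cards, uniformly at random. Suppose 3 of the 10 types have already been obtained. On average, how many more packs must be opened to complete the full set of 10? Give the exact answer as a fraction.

Starting from 3 distinct types, each trial gives a new one with probability (10−i)/10 when i types are held, so the wait for the next new type is 10/(10−i).
E = 10/7 + 10/6 + 10/5 + 10/4 + 10/3 + 10/2 + 10/1 = 363/14.

363/14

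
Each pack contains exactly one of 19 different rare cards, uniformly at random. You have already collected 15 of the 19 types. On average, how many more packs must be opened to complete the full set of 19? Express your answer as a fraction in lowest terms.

475/12

Starting from 15 distinct types, each trial gives a new one with probability (19−i)/19 when i types are held, so the wait for the next new type is 19/(19−i).
E = 19/4 + 19/3 + 19/2 + 19/1 = 475/12.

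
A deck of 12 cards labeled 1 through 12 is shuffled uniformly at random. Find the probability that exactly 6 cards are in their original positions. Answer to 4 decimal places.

0.0005

Choose which 6 of the 12 are fixed: C(12,6) = 924 ways.
The remaining 6 must have no fixed point: D(6) = 265.
P = 924·265/479001600 = 53/103680 ≈ 0.0005.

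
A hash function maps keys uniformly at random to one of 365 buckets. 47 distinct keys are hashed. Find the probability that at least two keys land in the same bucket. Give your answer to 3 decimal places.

It's easier to compute the probability that all 47 are distinct.
P(all distinct) = 365/365 · 364/365 · ··· · 319/365 ≈ 0.045.
So the probability of at least one match is 1 − 0.045 = 0.955.

0.955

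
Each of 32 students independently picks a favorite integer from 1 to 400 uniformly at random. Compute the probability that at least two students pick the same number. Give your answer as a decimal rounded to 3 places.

It's easier to compute the probability that all 32 are distinct.
P(all distinct) = 400/400 · 399/400 · ··· · 369/400 ≈ 0.280.
So the probability of at least one match is 1 − 0.280 = 0.720.

0.720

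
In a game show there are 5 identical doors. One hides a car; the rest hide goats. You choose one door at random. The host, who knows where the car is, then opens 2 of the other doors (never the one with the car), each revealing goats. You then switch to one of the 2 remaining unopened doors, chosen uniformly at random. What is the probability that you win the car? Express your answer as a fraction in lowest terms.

Your original door holds the car with probability 1/5, so the other 4 collectively hold it with probability 4/5.
The host can always find 2 empty doors to open, so the reveals don't change that 4/5; it is now spread over the 2 remaining unopened doors.
P(win by switching) = (4/5) · (1/2) = 2/5.

2/5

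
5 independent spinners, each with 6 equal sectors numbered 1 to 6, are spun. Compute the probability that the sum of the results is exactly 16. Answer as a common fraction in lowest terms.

There are 6^5 = 7776 equally likely outcomes.
The number of ordered 5-tuples from {1,…,6} summing to 16 is 735.
P(sum = 16) = 735/7776 = 245/2592.

245/2592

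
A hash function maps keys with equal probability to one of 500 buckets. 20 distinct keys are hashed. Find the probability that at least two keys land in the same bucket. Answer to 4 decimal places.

0.3196

It's easier to compute the probability that all 20 are distinct.
P(all distinct) = 500/500 · 499/500 · ··· · 481/500 ≈ 0.6804.
So the probability of at least one match is 1 − 0.6804 = 0.3196.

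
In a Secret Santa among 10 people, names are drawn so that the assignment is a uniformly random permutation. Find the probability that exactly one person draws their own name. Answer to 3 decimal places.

0.368

Choose which one is fixed: C(10,1) = 10 ways.
The remaining 9 must have no fixed point: D(9) = 133496.
P = 10·133496/3628800 = 16687/45360 ≈ 0.368.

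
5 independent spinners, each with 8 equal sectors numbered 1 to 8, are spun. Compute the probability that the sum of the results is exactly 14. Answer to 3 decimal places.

0.021

There are 8^5 = 32768 equally likely outcomes.
The number of ordered 5-tuples from {1,…,8} summing to 14 is 690.
P(sum = 14) = 690/32768 = 345/16384 ≈ 0.021.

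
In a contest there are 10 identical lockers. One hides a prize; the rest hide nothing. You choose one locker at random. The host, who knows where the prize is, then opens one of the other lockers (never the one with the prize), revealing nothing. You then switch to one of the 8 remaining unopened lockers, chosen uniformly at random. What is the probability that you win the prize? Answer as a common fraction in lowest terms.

Your original locker holds the prize with probability 1/10, so the other 9 collectively hold it with probability 9/10.
The host can always find an empty locker to open, so this doesn't change that 9/10; it is now spread over the 8 remaining unopened lockers.
P(win by switching) = (9/10) · (1/8) = 9/80.

9/80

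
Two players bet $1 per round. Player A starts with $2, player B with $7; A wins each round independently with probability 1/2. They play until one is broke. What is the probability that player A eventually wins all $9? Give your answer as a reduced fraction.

2/9

With a fair step, P(i) = ½P(i−1) + ½P(i+1) with P(0)=0, P(9)=1 has the linear solution P(i) = i/9.
P(2) = 2/9.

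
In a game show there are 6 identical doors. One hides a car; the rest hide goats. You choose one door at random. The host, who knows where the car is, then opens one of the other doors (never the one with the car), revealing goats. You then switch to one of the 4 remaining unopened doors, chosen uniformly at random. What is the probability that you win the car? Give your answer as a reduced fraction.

5/24

Your original door holds the car with probability 1/6, so the other 5 collectively hold it with probability 5/6.
The host can always find an empty door to open, so this doesn't change that 5/6; it is now spread over the 4 remaining unopened doors.
P(win by switching) = (5/6) · (1/4) = 5/24.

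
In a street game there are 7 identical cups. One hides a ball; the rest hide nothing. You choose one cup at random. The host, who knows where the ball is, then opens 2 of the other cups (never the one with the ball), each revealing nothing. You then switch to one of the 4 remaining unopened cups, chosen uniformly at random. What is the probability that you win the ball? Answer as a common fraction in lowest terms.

Your original cup holds the ball with probability 1/7, so the other 6 collectively hold it with probability 6/7.
The host can always find 2 empty cups to open, so the reveals don't change that 6/7; it is now spread over the 4 remaining unopened cups.
P(win by switching) = (6/7) · (1/4) = 3/14.

3/14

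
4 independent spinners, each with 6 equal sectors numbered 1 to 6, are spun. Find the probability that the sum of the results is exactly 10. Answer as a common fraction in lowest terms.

5/81

There are 6^4 = 1296 equally likely outcomes.
The number of ordered 4-tuples from {1,…,6} summing to 10 is 80.
P(sum = 10) = 80/1296 = 5/81.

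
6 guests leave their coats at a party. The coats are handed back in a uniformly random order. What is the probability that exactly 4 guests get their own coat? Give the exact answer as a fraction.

Choose which 4 of the 6 are fixed: C(6,4) = 15 ways.
The remaining 2 must have no fixed point: D(2) = 1.
P = 15·1/720 = 1/48.

1/48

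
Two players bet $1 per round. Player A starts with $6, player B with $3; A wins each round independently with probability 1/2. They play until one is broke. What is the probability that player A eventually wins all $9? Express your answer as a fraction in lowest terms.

With a fair step, P(i) = ½P(i−1) + ½P(i+1) with P(0)=0, P(9)=1 has the linear solution P(i) = i/9.
P(6) = 6/9 = 2/3.

2/3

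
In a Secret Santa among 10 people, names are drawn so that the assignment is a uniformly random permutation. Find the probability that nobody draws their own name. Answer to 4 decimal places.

This is the derangement probability: permutations of 10 with no fixed point.
D(10) = 10! · (1 − 1/1! + 1/2! − ··· + (−1)^10/10!) = 1334961.
P = 1334961/3628800 = 16481/44800 ≈ 0.3679.

0.3679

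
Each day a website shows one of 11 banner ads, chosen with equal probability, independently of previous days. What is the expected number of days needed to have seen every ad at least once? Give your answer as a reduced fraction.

After i distinct types are collected, each trial gives a new one with probability (11−i)/11, so the expected wait for the next new type is 11/(11−i).
E = 11/11 + 11/10 + 11/9 + 11/8 + 11/7 + 11/6 + 11/5 + 11/4 + 11/3 + 11/2 + 11/1 = 83711/2520.

83711/2520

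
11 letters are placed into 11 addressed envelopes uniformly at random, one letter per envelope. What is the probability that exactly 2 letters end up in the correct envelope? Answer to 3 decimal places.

Choose which 2 of the 11 are fixed: C(11,2) = 55 ways.
The remaining 9 must have no fixed point: D(9) = 133496.
P = 55·133496/39916800 = 16687/90720 ≈ 0.184.

0.184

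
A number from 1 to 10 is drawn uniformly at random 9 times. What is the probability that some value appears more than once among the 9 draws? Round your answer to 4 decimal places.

0.9964

P(all 9 different) = 10/10 · 9/10 · ··· · 2/10 ≈ 0.0036.
P(at least two equal) = 1 − 0.0036 = 0.9964.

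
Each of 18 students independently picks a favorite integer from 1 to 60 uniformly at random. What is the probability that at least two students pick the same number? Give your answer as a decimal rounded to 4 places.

It's easier to compute the probability that all 18 are distinct.
P(all distinct) = 60/60 · 59/60 · ··· · 43/60 ≈ 0.0583.
So the probability of at least one match is 1 − 0.0583 = 0.9417.

0.9417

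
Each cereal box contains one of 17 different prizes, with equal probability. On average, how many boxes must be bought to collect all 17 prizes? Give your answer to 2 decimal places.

After i distinct types are collected, each trial gives a new one with probability (17−i)/17, so the expected wait for the next new type is 17/(17−i).
E = 17/17 + 17/16 + 17/15 + 17/14 + 17/13 + 17/12 + 17/11 + 17/10 + 17/9 + 17/8 + 17/7 + 17/6 + 17/5 + 17/4 + 17/3 + 17/2 + 17/1 = 42142223/720720 ≈ 58.47.

58.47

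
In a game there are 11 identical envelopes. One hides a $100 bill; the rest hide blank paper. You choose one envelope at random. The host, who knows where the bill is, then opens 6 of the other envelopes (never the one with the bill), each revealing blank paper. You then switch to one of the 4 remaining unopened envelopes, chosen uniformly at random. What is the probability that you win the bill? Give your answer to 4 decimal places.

0.2273

Your original envelope holds the bill with probability 1/11, so the other 10 collectively hold it with probability 10/11.
The host can always find 6 empty envelopes to open, so the reveals don't change that 10/11; it is now spread over the 4 remaining unopened envelopes.
P(win by switching) = (10/11) · (1/4) = 5/22 ≈ 0.2273.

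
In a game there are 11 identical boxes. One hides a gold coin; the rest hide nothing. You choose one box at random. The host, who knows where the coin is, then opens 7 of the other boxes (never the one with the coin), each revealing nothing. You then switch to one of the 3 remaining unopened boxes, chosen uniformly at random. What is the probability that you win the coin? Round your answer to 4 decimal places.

0.3030

Your original box holds the coin with probability 1/11, so the other 10 collectively hold it with probability 10/11.
The host can always find 7 empty boxes to open, so the reveals don't change that 10/11; it is now spread over the 3 remaining unopened boxes.
P(win by switching) = (10/11) · (1/3) = 10/33 ≈ 0.3030.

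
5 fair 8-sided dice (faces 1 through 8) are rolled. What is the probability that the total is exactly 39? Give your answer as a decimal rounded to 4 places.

There are 8^5 = 32768 equally likely outcomes.
The number of ordered 5-tuples from {1,…,8} summing to 39 is 5.
P(sum = 39) = 5/32768 ≈ 0.0002.

0.0002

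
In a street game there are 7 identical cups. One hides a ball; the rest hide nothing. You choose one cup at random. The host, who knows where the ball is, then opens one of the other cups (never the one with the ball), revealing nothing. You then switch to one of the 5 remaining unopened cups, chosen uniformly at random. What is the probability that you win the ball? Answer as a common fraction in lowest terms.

Your original cup holds the ball with probability 1/7, so the other 6 collectively hold it with probability 6/7.
The host can always find an empty cup to open, so this doesn't change that 6/7; it is now spread over the 5 remaining unopened cups.
P(win by switching) = (6/7) · (1/5) = 6/35.

6/35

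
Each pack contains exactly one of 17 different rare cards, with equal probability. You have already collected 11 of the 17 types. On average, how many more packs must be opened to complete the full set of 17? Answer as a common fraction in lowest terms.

Starting from 11 distinct types, each trial gives a new one with probability (17−i)/17 when i types are held, so the wait for the next new type is 17/(17−i).
E = 17/6 + 17/5 + 17/4 + 17/3 + 17/2 + 17/1 = 833/20.

833/20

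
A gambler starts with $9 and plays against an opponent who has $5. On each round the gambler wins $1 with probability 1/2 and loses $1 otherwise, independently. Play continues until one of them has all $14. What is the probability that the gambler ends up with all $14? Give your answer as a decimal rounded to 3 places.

0.643

With a fair step, P(i) = ½P(i−1) + ½P(i+1) with P(0)=0, P(14)=1 has the linear solution P(i) = i/14.
P(9) = 9/14 ≈ 0.643.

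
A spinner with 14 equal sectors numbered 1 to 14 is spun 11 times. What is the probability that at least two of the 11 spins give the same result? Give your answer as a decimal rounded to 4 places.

P(all 11 different) = 14/14 · 13/14 · ··· · 4/14 ≈ 0.0036.
P(at least two equal) = 1 − 0.0036 = 0.9964.

0.9964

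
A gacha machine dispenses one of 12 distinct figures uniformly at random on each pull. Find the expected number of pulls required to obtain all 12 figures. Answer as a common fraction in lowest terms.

86021/2310

After i distinct types are collected, each trial gives a new one with probability (12−i)/12, so the expected wait for the next new type is 12/(12−i).
E = 12/12 + 12/11 + 12/10 + 12/9 + 12/8 + 12/7 + 12/6 + 12/5 + 12/4 + 12/3 + 12/2 + 12/1 = 86021/2310.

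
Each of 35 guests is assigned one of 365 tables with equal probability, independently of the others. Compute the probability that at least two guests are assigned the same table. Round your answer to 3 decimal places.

It's easier to compute the probability that all 35 are distinct.
P(all distinct) = 365/365 · 364/365 · ··· · 331/365 ≈ 0.186.
So the probability of at least one match is 1 − 0.186 = 0.814.

0.814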